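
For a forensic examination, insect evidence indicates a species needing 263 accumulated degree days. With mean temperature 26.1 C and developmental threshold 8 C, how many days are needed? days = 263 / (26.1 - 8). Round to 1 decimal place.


Insect development time:
Effective temperature = avg_temp - T_base = 26.1 - 8 = 18.1 C
Days = ADD / effective_temp = 263 / 18.1 = 14.5 days

14.5


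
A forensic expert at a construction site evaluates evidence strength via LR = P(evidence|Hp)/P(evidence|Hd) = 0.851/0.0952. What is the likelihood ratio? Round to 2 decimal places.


Likelihood ratio calculation:
LR = P(E|Hp) / P(E|Hd)
LR = 0.851 / 0.0952
LR = 8.94

8.94


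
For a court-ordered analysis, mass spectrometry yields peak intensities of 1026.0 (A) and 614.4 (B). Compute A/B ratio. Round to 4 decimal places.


Spectral peak ratio:
Peak A = 1026.0 counts
Peak B = 614.4 counts
Ratio = 1026.0 / 614.4 = 1.6699

1.6699


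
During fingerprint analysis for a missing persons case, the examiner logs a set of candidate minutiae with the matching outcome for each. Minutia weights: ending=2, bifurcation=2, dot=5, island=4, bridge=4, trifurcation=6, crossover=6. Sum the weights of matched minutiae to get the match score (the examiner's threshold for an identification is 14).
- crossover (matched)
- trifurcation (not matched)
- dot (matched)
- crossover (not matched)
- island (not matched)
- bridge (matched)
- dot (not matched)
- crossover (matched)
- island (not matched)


Weighted minutiae match score:
  crossover: matched, +6 (running total 6)
  trifurcation: not matched, +0
  dot: matched, +5 (running total 11)
  crossover: not matched, +0
  island: not matched, +0
  bridge: matched, +4 (running total 15)
  dot: not matched, +0
  crossover: matched, +6 (running total 21)
  island: not matched, +0
Total score = 21
Threshold = 14; verdict = identification

21


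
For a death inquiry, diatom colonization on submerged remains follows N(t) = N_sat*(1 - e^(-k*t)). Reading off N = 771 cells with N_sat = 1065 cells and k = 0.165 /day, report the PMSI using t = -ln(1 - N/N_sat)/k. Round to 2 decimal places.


PMSI from diatom colonization curve:
N / N_sat = 771 / 1065 = 0.723944
1 - N/N_sat = 0.276056
ln(1 - N/N_sat) = -1.287152
t = -ln(1 - N/N_sat) / k = -(-1.287152) / 0.165 = 7.80 days

7.80


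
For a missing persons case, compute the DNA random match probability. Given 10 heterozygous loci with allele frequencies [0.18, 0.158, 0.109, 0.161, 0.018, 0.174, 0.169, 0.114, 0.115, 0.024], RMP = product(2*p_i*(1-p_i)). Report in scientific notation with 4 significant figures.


Computing RMP for 10 loci:
Locus 1: 2 * 0.18 * 0.82 = 0.2952
Locus 2: 2 * 0.158 * 0.842 = 0.266072
Locus 3: 2 * 0.109 * 0.891 = 0.194238
Locus 4: 2 * 0.161 * 0.839 = 0.270158
Locus 5: 2 * 0.018 * 0.982 = 0.035352
Locus 6: 2 * 0.174 * 0.826 = 0.287448
Locus 7: 2 * 0.169 * 0.831 = 0.280878
Locus 8: 2 * 0.114 * 0.886 = 0.202008
Locus 9: 2 * 0.115 * 0.885 = 0.20355
Locus 10: 2 * 0.024 * 0.976 = 0.046848
RMP = 2.266e-08

2.266e-08


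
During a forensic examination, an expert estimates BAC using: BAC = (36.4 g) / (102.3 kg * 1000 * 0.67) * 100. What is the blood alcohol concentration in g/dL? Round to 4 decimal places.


Applying the Widmark formula:
BAC = (dose_g / (body_wt * 1000 * r)) * 100
Denominator = 102.3 * 1000 * 0.67 = 68541
BAC = (36.4 / 68541) * 100
BAC = 0.0531 g/dL

0.0531


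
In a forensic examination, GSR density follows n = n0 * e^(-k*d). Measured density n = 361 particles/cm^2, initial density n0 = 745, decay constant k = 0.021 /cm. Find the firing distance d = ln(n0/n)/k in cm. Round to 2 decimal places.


GSR distance calculation:
n0/n = 745 / 361 = 2.063712
ln(n0/n) = 0.724506
d = 0.724506 / 0.021 = 34.50 cm

34.50


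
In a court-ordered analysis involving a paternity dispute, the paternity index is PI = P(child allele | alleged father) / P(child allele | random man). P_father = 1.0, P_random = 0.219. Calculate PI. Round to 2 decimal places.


Paternity Index calculation:
PI = P(allele|father) / P(allele|random)
PI = 1.0 / 0.219
PI = 4.57

4.57


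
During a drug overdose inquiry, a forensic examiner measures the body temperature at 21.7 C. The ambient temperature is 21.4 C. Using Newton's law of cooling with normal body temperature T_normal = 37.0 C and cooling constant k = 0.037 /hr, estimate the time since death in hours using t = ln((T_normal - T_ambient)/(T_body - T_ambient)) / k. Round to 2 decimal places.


Using Newton's law of cooling:
t = ln((T_normal - T_ambient) / (T_body - T_ambient)) / k
T_normal - T_ambient = 15.6
T_body - T_ambient = 0.3
Ratio = 52
ln(ratio) = 3.951244
t = 3.951244 / 0.037 = 106.79 hours

106.79


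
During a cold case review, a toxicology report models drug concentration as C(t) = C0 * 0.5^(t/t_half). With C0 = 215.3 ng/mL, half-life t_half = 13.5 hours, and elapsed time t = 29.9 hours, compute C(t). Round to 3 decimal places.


Drug concentration decay:
Number of half-lives = t / t_half = 29.9 / 13.5 = 2.214815
Decay factor = 0.5^2.214815 = 0.21541416
C(t) = 215.3 * 0.21541416 = 46.379 ng/mL

46.379


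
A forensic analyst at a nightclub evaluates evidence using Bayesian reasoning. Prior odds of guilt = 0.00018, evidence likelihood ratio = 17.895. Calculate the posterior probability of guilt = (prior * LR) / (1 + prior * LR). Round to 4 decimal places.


Bayesian evidence evaluation:
Posterior odds = prior_odds * LR = 0.00018 * 17.895 = 0.0032211
Posterior probability = posterior_odds / (1 + posterior_odds)
= 0.0032211 / (1 + 0.0032211)
= 0.0032211 / 1.0032211
= 0.0032

0.0032


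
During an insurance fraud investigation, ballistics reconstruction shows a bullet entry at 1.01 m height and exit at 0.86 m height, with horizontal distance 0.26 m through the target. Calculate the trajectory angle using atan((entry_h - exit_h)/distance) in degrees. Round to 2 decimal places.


Bullet trajectory angle:
Height difference = 1.01 - 0.86 = 0.15 m
angle = atan(0.15 / 0.26)
angle = atan(0.576923)
angle = 29.98 degrees

29.98


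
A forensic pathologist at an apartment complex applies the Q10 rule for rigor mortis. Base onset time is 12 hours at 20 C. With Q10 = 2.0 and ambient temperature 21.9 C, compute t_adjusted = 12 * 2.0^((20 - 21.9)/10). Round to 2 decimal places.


Rigor mortis time adjustment:
Exponent = (T_ref - T_actual) / 10 = (20 - 21.9) / 10 = -0.19
Q10 factor = 2.0^-0.19 = 0.87661
t_adjusted = 12 * 0.87661 = 10.52 hours

10.52


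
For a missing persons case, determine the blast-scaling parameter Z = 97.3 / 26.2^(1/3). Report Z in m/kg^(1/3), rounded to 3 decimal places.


Scaled distance calculation:
W^(1/3) = 26.2^(1/3) = 2.970073
Z = R / W^(1/3) = 97.3 / 2.970073
Z = 32.760 m/kg^(1/3)

32.760


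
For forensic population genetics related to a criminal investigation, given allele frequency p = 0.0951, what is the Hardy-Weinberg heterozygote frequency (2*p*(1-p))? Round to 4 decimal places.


Hardy-Weinberg heterozygote frequency:
q = 1 - p = 1 - 0.0951 = 0.9049
2pq = 2 * 0.0951 * 0.9049 = 0.1721

0.1721


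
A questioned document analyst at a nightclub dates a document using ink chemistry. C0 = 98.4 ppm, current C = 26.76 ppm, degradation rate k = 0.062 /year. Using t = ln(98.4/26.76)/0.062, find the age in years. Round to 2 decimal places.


Document age estimation:
C0/C = 98.4 / 26.76 = 3.67713
ln(C0/C) = 1.302133
t = 1.302133 / 0.062 = 21.00 years

21.00


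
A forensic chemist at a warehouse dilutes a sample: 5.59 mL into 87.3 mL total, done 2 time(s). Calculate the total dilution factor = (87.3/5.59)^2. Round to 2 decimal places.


Dilution factor calculation:
Single dilution = V_total / V_sample = 87.3 / 5.59 ≈ 15.617174
Number of dilutions = 2
Total DF = (87.3 / 5.59)^2 (full precision, rounded at the end) = 243.90

243.90


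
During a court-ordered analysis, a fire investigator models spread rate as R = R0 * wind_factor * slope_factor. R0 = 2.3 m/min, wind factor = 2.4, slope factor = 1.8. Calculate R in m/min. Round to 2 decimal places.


Fire spread rate calculation:
R = R0 * wind_factor * slope_factor
= 2.3 * 2.4 * 1.8
= 5.52 * 1.8
= 9.94 m/min

9.94


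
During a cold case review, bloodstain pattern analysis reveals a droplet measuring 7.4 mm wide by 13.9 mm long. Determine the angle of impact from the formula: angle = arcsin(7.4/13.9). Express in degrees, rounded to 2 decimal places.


Blood spatter impact angle calculation:
width / length = 7.4 / 13.9 = 0.532374
angle = arcsin(0.532374)
angle = 32.17 degrees

32.17


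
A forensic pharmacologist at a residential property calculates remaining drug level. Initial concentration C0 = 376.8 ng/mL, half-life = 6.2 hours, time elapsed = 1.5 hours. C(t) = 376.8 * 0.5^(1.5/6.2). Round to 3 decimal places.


Drug concentration decay:
Number of half-lives = t / t_half = 1.5 / 6.2 = 0.241935
Decay factor = 0.5^0.241935 = 0.84561039
C(t) = 376.8 * 0.84561039 = 318.626 ng/mL

318.626


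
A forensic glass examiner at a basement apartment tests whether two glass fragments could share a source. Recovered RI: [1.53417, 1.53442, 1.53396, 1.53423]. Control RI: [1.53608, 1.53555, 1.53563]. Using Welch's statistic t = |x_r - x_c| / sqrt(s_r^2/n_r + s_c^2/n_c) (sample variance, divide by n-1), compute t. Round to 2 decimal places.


Welch's t-criterion for glass RI comparison:
Recovered mean = sum / n_r = 6.13678 / 4 = 1.534195
Control mean = sum / n_c = 4.60726 / 3 = 1.5357533
Recovered sample variance s_r^2 = 3.59e-08
Control sample variance s_c^2 = 8.16333e-08
Welch SE (unpooled) = sqrt(s_r^2/n_r + s_c^2/n_c) = sqrt(8.975e-09 + 2.72111e-08) = sqrt(3.61861e-08) = 0.000190226
|mean_r - mean_c| = 0.00155833
t = 0.00155833 / 0.000190226 = 8.19

8.19


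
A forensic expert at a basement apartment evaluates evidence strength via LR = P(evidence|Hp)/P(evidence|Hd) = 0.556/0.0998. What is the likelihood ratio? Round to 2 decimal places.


Likelihood ratio calculation:
LR = P(E|Hp) / P(E|Hd)
LR = 0.556 / 0.0998
LR = 5.57

5.57


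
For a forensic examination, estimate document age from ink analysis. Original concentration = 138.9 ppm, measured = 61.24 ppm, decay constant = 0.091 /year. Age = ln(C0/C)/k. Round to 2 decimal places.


Document age estimation:
C0/C = 138.9 / 61.24 = 2.268125
ln(C0/C) = 0.818953
t = 0.818953 / 0.091 = 9.00 years

9.00


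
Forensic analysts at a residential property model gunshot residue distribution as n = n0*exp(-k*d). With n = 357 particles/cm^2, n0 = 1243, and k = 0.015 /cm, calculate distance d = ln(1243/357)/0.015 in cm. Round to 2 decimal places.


GSR distance calculation:
n0/n = 1243 / 357 = 3.481793
ln(n0/n) = 1.247547
d = 1.247547 / 0.015 = 83.17 cm

83.17


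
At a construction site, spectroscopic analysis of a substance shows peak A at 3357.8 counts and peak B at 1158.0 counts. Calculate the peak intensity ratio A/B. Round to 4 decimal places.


Spectral peak ratio:
Peak A = 3357.8 counts
Peak B = 1158.0 counts
Ratio = 3357.8 / 1158.0 = 2.8997

2.8997


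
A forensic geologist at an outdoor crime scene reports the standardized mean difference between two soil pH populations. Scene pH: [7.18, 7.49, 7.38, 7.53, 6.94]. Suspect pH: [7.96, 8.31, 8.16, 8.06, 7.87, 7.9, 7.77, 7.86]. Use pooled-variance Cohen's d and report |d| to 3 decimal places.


Pooled-variance Cohen's d for soil pH comparison:
Scene mean = 36.52 / 5 = 7.304
Suspect mean = 63.89 / 8 = 7.98625
Scene sample variance s_s^2 = 0.05983
Suspect sample variance s_c^2 = 0.032113
Pooled variance = ((n_s-1)*s_s^2 + (n_c-1)*s_c^2) / (n_s + n_c - 2) = 0.042192
Pooled SD = sqrt(0.042192) = 0.205407
Mean difference = -0.68225
|d| = |-0.68225| / 0.205407 = 3.321

3.321


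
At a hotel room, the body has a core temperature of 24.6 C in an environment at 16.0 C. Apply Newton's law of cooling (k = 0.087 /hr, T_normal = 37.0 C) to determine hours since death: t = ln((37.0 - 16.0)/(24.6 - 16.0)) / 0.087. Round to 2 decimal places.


Using Newton's law of cooling:
t = ln((T_normal - T_ambient) / (T_body - T_ambient)) / k
T_normal - T_ambient = 21.0
T_body - T_ambient = 8.6
Ratio = 2.44186
ln(ratio) = 0.89276
t = 0.89276 / 0.087 = 10.26 hours

10.26


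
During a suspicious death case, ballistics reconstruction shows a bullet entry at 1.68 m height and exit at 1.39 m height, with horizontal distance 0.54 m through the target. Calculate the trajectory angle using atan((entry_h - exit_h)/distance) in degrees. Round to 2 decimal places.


Bullet trajectory angle:
Height difference = 1.68 - 1.39 = 0.29 m
angle = atan(0.29 / 0.54)
angle = atan(0.537037)
angle = 28.24 degrees

28.24


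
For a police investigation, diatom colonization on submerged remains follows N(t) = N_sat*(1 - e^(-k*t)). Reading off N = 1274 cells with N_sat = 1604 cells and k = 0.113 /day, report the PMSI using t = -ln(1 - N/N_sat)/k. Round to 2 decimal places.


PMSI from diatom colonization curve:
N / N_sat = 1274 / 1604 = 0.794264
1 - N/N_sat = 0.205736
ln(1 - N/N_sat) = -1.581161
t = -ln(1 - N/N_sat) / k = -(-1.581161) / 0.113 = 13.99 days

13.99


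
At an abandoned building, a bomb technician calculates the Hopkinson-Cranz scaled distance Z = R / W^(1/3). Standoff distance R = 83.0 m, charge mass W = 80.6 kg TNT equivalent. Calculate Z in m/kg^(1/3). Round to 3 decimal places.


Scaled distance calculation:
W^(1/3) = 80.6^(1/3) = 4.319615
Z = R / W^(1/3) = 83.0 / 4.319615
Z = 19.215 m/kg^(1/3)

19.215


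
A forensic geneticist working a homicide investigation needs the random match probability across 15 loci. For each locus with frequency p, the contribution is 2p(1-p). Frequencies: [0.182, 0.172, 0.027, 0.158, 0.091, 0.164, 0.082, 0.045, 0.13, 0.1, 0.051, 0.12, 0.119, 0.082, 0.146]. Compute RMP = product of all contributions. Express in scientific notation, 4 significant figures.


Computing RMP for 15 loci:
Locus 1: 2 * 0.182 * 0.818 = 0.297752
Locus 2: 2 * 0.172 * 0.828 = 0.284832
Locus 3: 2 * 0.027 * 0.973 = 0.052542
Locus 4: 2 * 0.158 * 0.842 = 0.266072
Locus 5: 2 * 0.091 * 0.909 = 0.165438
Locus 6: 2 * 0.164 * 0.836 = 0.274208
Locus 7: 2 * 0.082 * 0.918 = 0.150552
Locus 8: 2 * 0.045 * 0.955 = 0.08595
Locus 9: 2 * 0.13 * 0.87 = 0.2262
Locus 10: 2 * 0.1 * 0.9 = 0.18
Locus 11: 2 * 0.051 * 0.949 = 0.096798
Locus 12: 2 * 0.12 * 0.88 = 0.2112
Locus 13: 2 * 0.119 * 0.881 = 0.209678
Locus 14: 2 * 0.082 * 0.918 = 0.150552
Locus 15: 2 * 0.146 * 0.854 = 0.249368
RMP = 4.560e-12

4.560e-12


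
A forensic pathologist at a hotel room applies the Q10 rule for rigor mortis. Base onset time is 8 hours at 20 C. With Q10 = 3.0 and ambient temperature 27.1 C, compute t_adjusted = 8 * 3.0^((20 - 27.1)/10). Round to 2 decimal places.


Rigor mortis time adjustment:
Exponent = (T_ref - T_actual) / 10 = (20 - 27.1) / 10 = -0.71
Q10 factor = 3.0^-0.71 = 0.4584
t_adjusted = 8 * 0.4584 = 3.67 hours

3.67


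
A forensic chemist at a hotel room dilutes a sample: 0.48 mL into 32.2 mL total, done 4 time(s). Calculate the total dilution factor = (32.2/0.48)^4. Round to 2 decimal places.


Dilution factor calculation:
Single dilution = V_total / V_sample = 32.2 / 0.48 ≈ 67.083333
Number of dilutions = 4
Total DF = (32.2 / 0.48)^4 (full precision, rounded at the end) = 20251562.53

20251562.53


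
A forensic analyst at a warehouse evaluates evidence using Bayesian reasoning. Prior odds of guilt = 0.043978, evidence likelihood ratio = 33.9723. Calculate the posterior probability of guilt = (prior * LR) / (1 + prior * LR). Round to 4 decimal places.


Bayesian evidence evaluation:
Posterior odds = prior_odds * LR = 0.043978 * 33.9723 = 1.494034
Posterior probability = posterior_odds / (1 + posterior_odds)
= 1.494034 / (1 + 1.494034)
= 1.494034 / 2.494034
= 0.5990

0.5990


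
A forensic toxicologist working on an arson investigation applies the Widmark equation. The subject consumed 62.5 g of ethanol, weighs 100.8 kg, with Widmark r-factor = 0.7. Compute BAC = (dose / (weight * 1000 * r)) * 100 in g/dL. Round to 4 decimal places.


Applying the Widmark formula:
BAC = (dose_g / (body_wt * 1000 * r)) * 100
Denominator = 100.8 * 1000 * 0.7 = 70560
BAC = (62.5 / 70560) * 100
BAC = 0.0886 g/dL

0.0886


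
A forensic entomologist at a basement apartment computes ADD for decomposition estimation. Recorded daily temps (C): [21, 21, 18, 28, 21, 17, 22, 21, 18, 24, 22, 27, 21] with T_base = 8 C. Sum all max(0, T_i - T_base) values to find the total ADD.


Computing ADD day by day:
Day 1: max(0, 21 - 8) = 13
Day 2: max(0, 21 - 8) = 13
Day 3: max(0, 18 - 8) = 10
Day 4: max(0, 28 - 8) = 20
Day 5: max(0, 21 - 8) = 13
Day 6: max(0, 17 - 8) = 9
Day 7: max(0, 22 - 8) = 14
Day 8: max(0, 21 - 8) = 13
Day 9: max(0, 18 - 8) = 10
Day 10: max(0, 24 - 8) = 16
Day 11: max(0, 22 - 8) = 14
Day 12: max(0, 27 - 8) = 19
Day 13: max(0, 21 - 8) = 13
Total ADD = 177

177


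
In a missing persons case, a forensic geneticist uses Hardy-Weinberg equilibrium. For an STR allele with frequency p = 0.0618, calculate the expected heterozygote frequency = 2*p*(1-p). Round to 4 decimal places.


Hardy-Weinberg heterozygote frequency:
q = 1 - p = 1 - 0.0618 = 0.9382
2pq = 2 * 0.0618 * 0.9382 = 0.1160

0.1160


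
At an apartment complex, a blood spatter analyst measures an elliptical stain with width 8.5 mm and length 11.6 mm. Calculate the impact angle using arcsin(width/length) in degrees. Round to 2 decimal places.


Blood spatter impact angle calculation:
width / length = 8.5 / 11.6 = 0.732759
angle = arcsin(0.732759)
angle = 47.12 degrees

47.12


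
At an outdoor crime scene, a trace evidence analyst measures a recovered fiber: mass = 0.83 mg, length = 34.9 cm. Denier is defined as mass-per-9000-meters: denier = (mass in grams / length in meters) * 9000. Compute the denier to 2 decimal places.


Denier calculation:
Mass in grams = 0.83 mg / 1000 = 0.00083 g
Length in meters = 34.9 cm / 100 = 0.349 m
Linear density = mass / length = 0.00083 / 0.349 = 0.00237822 g/m
Denier = (g/m) * 9000 = 0.00237822 * 9000 = 21.40

21.40


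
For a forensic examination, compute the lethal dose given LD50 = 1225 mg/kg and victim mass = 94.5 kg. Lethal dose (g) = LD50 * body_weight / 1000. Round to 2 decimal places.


Lethal dose calculation:
Lethal dose = LD50 * body_weight / 1000
= 1225 * 94.5 / 1000
= 115762.5 / 1000
= 115.76 g

115.76


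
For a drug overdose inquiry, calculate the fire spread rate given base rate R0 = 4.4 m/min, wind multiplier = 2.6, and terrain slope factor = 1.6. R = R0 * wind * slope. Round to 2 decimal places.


Fire spread rate calculation:
R = R0 * wind_factor * slope_factor
= 4.4 * 2.6 * 1.6
= 11.44 * 1.6
= 18.30 m/min

18.30


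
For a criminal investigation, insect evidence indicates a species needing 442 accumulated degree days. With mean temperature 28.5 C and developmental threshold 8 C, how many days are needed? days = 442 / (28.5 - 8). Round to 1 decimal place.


Insect development time:
Effective temperature = avg_temp - T_base = 28.5 - 8 = 20.5 C
Days = ADD / effective_temp = 442 / 20.5 = 21.6 days

21.6


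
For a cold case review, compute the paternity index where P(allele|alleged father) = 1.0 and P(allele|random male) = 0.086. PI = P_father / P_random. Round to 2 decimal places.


Paternity Index calculation:
PI = P(allele|father) / P(allele|random)
PI = 1.0 / 0.086
PI = 11.63

11.63


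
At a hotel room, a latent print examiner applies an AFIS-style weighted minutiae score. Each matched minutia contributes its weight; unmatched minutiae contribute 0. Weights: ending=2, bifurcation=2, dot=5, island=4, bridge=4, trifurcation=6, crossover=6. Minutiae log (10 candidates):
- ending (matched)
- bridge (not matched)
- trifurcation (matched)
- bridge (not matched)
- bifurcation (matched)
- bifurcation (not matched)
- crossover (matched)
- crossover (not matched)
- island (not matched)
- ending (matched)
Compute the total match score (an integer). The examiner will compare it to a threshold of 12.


Weighted minutiae match score:
  ending: matched, +2 (running total 2)
  bridge: not matched, +0
  trifurcation: matched, +6 (running total 8)
  bridge: not matched, +0
  bifurcation: matched, +2 (running total 10)
  bifurcation: not matched, +0
  crossover: matched, +6 (running total 16)
  crossover: not matched, +0
  island: not matched, +0
  ending: matched, +2 (running total 18)
Total score = 18
Threshold = 12; verdict = identification

18


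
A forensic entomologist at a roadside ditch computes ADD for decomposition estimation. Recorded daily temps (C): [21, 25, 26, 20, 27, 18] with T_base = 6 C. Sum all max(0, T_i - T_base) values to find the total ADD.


Computing ADD day by day:
Day 1: max(0, 21 - 6) = 15
Day 2: max(0, 25 - 6) = 19
Day 3: max(0, 26 - 6) = 20
Day 4: max(0, 20 - 6) = 14
Day 5: max(0, 27 - 6) = 21
Day 6: max(0, 18 - 6) = 12
Total ADD = 101

101


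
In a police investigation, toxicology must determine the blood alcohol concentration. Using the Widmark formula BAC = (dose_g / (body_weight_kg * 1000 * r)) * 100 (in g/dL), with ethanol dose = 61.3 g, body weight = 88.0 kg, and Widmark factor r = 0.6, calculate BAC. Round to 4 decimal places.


Applying the Widmark formula:
BAC = (dose_g / (body_wt * 1000 * r)) * 100
Denominator = 88.0 * 1000 * 0.6 = 52800
BAC = (61.3 / 52800) * 100
BAC = 0.1161 g/dL

0.1161


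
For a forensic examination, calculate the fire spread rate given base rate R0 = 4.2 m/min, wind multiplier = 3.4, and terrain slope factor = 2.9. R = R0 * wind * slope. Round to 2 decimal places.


Fire spread rate calculation:
R = R0 * wind_factor * slope_factor
= 4.2 * 3.4 * 2.9
= 14.28 * 2.9
= 41.41 m/min

41.41


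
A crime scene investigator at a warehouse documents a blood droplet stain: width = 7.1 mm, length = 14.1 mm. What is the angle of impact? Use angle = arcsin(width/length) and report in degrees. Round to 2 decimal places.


Blood spatter impact angle calculation:
width / length = 7.1 / 14.1 = 0.503546
angle = arcsin(0.503546)
angle = 30.23 degrees

30.23


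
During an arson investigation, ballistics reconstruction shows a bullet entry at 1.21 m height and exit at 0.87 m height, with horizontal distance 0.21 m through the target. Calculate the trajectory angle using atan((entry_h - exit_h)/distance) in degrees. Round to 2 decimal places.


Bullet trajectory angle:
Height difference = 1.21 - 0.87 = 0.34 m
angle = atan(0.34 / 0.21)
angle = atan(1.619048)
angle = 58.30 degrees

58.30


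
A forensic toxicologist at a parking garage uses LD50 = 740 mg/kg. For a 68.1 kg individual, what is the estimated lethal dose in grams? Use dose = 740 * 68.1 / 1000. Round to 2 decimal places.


Lethal dose calculation:
Lethal dose = LD50 * body_weight / 1000
= 740 * 68.1 / 1000
= 50394 / 1000
= 50.39 g

50.39


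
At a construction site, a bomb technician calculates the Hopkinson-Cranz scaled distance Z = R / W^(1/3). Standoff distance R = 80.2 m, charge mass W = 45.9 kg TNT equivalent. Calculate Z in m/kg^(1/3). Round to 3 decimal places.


Scaled distance calculation:
W^(1/3) = 45.9^(1/3) = 3.58045
Z = R / W^(1/3) = 80.2 / 3.58045
Z = 22.399 m/kg^(1/3)

22.399


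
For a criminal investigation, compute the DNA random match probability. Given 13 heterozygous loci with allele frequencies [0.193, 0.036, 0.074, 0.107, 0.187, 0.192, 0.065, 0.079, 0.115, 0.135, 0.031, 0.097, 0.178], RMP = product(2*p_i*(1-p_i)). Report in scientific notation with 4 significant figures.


Computing RMP for 13 loci:
Locus 1: 2 * 0.193 * 0.807 = 0.311502
Locus 2: 2 * 0.036 * 0.964 = 0.069408
Locus 3: 2 * 0.074 * 0.926 = 0.137048
Locus 4: 2 * 0.107 * 0.893 = 0.191102
Locus 5: 2 * 0.187 * 0.813 = 0.304062
Locus 6: 2 * 0.192 * 0.808 = 0.310272
Locus 7: 2 * 0.065 * 0.935 = 0.12155
Locus 8: 2 * 0.079 * 0.921 = 0.145518
Locus 9: 2 * 0.115 * 0.885 = 0.20355
Locus 10: 2 * 0.135 * 0.865 = 0.23355
Locus 11: 2 * 0.031 * 0.969 = 0.060078
Locus 12: 2 * 0.097 * 0.903 = 0.175182
Locus 13: 2 * 0.178 * 0.822 = 0.292632
RMP = 1.383e-10

1.383e-10


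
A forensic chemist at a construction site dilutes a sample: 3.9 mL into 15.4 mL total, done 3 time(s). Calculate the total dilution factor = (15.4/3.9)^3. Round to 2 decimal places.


Dilution factor calculation:
Single dilution = V_total / V_sample = 15.4 / 3.9 ≈ 3.948718
Number of dilutions = 3
Total DF = (15.4 / 3.9)^3 (full precision, rounded at the end) = 61.57

61.57


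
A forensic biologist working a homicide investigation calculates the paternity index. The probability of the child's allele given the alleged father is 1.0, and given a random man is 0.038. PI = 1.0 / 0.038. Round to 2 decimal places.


Paternity Index calculation:
PI = P(allele|father) / P(allele|random)
PI = 1.0 / 0.038
PI = 26.32

26.32


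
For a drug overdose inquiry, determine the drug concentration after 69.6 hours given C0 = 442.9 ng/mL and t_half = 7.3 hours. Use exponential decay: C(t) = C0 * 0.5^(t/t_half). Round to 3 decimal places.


Drug concentration decay:
Number of half-lives = t / t_half = 69.6 / 7.3 = 9.534247
Decay factor = 0.5^9.534247 = 0.00134867
C(t) = 442.9 * 0.00134867 = 0.597 ng/mL

0.597


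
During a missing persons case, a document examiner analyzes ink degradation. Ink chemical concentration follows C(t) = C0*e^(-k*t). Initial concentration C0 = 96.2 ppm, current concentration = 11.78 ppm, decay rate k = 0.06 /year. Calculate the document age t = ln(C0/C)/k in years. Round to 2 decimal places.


Document age estimation:
C0/C = 96.2 / 11.78 = 8.166384
ln(C0/C) = 2.100026
t = 2.100026 / 0.06 = 35.00 years

35.00


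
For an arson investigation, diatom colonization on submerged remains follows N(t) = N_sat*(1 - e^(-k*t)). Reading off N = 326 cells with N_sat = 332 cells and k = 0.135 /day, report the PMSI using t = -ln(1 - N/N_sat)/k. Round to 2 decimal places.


PMSI from diatom colonization curve:
N / N_sat = 326 / 332 = 0.981928
1 - N/N_sat = 0.018072
ln(1 - N/N_sat) = -4.013391
t = -ln(1 - N/N_sat) / k = -(-4.013391) / 0.135 = 29.73 days

29.73


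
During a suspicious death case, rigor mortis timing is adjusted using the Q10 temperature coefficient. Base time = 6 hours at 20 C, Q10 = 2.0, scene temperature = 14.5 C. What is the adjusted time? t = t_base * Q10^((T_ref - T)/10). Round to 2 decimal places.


Rigor mortis time adjustment:
Exponent = (T_ref - T_actual) / 10 = (20 - 14.5) / 10 = 0.55
Q10 factor = 2.0^0.55 = 1.46409
t_adjusted = 6 * 1.46409 = 8.78 hours

8.78


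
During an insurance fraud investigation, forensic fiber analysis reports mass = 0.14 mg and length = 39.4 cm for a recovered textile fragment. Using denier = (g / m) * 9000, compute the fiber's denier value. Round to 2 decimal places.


Denier calculation:
Mass in grams = 0.14 mg / 1000 = 0.00014 g
Length in meters = 39.4 cm / 100 = 0.394 m
Linear density = mass / length = 0.00014 / 0.394 = 0.00035533 g/m
Denier = (g/m) * 9000 = 0.00035533 * 9000 = 3.20

3.20


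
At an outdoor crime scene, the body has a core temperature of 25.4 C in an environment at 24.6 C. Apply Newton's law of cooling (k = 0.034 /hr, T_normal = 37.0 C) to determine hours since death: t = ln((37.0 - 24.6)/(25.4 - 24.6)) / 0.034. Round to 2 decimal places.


Using Newton's law of cooling:
t = ln((T_normal - T_ambient) / (T_body - T_ambient)) / k
T_normal - T_ambient = 12.4
T_body - T_ambient = 0.8
Ratio = 15.5
ln(ratio) = 2.74084
t = 2.74084 / 0.034 = 80.61 hours

80.61


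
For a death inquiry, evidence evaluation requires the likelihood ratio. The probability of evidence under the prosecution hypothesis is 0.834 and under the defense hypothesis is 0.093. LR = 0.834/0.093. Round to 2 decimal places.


Likelihood ratio calculation:
LR = P(E|Hp) / P(E|Hd)
LR = 0.834 / 0.093
LR = 8.97

8.97


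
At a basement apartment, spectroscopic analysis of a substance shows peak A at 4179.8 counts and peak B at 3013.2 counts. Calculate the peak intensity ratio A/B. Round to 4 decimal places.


Spectral peak ratio:
Peak A = 4179.8 counts
Peak B = 3013.2 counts
Ratio = 4179.8 / 3013.2 = 1.3872

1.3872


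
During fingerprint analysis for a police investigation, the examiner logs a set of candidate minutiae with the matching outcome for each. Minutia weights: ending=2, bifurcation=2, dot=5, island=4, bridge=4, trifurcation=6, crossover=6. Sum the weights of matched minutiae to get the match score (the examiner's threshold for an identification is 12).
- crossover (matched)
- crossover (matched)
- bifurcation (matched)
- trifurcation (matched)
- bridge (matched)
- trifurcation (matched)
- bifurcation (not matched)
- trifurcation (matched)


Weighted minutiae match score:
  crossover: matched, +6 (running total 6)
  crossover: matched, +6 (running total 12)
  bifurcation: matched, +2 (running total 14)
  trifurcation: matched, +6 (running total 20)
  bridge: matched, +4 (running total 24)
  trifurcation: matched, +6 (running total 30)
  bifurcation: not matched, +0
  trifurcation: matched, +6 (running total 36)
Total score = 36
Threshold = 12; verdict = identification

36


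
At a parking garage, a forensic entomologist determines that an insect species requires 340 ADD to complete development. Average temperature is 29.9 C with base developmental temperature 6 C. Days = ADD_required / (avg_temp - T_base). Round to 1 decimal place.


Insect development time:
Effective temperature = avg_temp - T_base = 29.9 - 6 = 23.9 C
Days = ADD / effective_temp = 340 / 23.9 = 14.2 days

14.2


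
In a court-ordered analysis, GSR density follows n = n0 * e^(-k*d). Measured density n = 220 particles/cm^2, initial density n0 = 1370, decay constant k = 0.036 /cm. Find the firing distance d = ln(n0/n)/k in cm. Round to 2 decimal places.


GSR distance calculation:
n0/n = 1370 / 220 = 6.227273
ln(n0/n) = 1.828939
d = 1.828939 / 0.036 = 50.80 cm

50.80


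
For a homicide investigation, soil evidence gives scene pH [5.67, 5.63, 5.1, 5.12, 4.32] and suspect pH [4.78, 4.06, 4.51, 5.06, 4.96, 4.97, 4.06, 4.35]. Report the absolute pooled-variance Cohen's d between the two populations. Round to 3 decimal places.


Pooled-variance Cohen's d for soil pH comparison:
Scene mean = 25.84 / 5 = 5.168
Suspect mean = 36.75 / 8 = 4.59375
Scene sample variance s_s^2 = 0.29787
Suspect sample variance s_c^2 = 0.166284
Pooled variance = ((n_s-1)*s_s^2 + (n_c-1)*s_c^2) / (n_s + n_c - 2) = 0.214133
Pooled SD = sqrt(0.214133) = 0.462745
Mean difference = 0.57425
|d| = |0.57425| / 0.462745 = 1.241

1.241


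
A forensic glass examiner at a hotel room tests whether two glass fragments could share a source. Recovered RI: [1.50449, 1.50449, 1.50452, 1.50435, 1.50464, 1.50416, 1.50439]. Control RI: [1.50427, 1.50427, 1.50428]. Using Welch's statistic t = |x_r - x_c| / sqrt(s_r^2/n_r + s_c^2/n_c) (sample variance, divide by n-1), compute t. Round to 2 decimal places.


Welch's t-criterion for glass RI comparison:
Recovered mean = sum / n_r = 10.53104 / 7 = 1.5044343
Control mean = sum / n_c = 4.51282 / 3 = 1.5042733
Recovered sample variance s_r^2 = 2.33619e-08
Control sample variance s_c^2 = 3.33333e-11
Welch SE (unpooled) = sqrt(s_r^2/n_r + s_c^2/n_c) = sqrt(3.33741e-09 + 1.11111e-11) = sqrt(3.34852e-09) = 5.78664e-05
|mean_r - mean_c| = 0.000160952
t = 0.000160952 / 5.78664e-05 = 2.78

2.78


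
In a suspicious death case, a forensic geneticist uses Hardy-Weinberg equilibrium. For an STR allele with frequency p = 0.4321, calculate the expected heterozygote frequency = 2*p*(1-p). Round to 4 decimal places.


Hardy-Weinberg heterozygote frequency:
q = 1 - p = 1 - 0.4321 = 0.5679
2pq = 2 * 0.4321 * 0.5679 = 0.4908

0.4908


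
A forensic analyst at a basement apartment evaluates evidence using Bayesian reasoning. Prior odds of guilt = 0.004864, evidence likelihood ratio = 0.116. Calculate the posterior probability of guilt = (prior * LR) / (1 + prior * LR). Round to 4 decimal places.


Bayesian evidence evaluation:
Posterior odds = prior_odds * LR = 0.004864 * 0.116 = 0.000564224
Posterior probability = posterior_odds / (1 + posterior_odds)
= 0.000564224 / (1 + 0.000564224)
= 0.000564224 / 1.000564224
= 0.0006

0.0006


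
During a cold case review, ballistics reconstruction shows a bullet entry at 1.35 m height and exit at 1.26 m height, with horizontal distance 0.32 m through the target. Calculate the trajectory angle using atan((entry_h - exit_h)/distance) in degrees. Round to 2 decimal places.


Bullet trajectory angle:
Height difference = 1.35 - 1.26 = 0.09 m
angle = atan(0.09 / 0.32)
angle = atan(0.28125)
angle = 15.71 degrees

15.71


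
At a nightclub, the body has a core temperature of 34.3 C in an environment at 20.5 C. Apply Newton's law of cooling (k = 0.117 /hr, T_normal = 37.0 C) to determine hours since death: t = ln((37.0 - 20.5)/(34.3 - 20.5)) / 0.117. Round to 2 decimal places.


Using Newton's law of cooling:
t = ln((T_normal - T_ambient) / (T_body - T_ambient)) / k
T_normal - T_ambient = 16.5
T_body - T_ambient = 13.8
Ratio = 1.195652
ln(ratio) = 0.178692
t = 0.178692 / 0.117 = 1.53 hours

1.53


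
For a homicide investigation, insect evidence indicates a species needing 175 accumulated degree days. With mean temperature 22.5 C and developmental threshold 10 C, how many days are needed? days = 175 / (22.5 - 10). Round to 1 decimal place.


Insect development time:
Effective temperature = avg_temp - T_base = 22.5 - 10 = 12.5 C
Days = ADD / effective_temp = 175 / 12.5 = 14.0 days

14.0


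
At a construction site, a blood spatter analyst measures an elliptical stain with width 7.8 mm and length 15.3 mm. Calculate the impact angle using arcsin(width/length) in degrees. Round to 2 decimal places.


Blood spatter impact angle calculation:
width / length = 7.8 / 15.3 = 0.509804
angle = arcsin(0.509804)
angle = 30.65 degrees

30.65


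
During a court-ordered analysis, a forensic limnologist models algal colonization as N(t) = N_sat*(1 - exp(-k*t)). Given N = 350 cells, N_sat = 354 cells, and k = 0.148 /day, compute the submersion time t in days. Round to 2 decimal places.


PMSI from diatom colonization curve:
N / N_sat = 350 / 354 = 0.988701
1 - N/N_sat = 0.011299
ln(1 - N/N_sat) = -4.483041
t = -ln(1 - N/N_sat) / k = -(-4.483041) / 0.148 = 30.29 days

30.29


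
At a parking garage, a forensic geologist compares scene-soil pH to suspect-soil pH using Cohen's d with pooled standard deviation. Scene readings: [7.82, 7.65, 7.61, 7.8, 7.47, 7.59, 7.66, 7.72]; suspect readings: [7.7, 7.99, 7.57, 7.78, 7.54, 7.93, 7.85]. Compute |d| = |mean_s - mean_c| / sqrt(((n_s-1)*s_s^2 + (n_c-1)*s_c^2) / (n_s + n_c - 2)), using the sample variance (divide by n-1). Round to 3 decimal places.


Pooled-variance Cohen's d for soil pH comparison:
Scene mean = 61.32 / 8 = 7.665
Suspect mean = 54.36 / 7 = 7.765714
Scene sample variance s_s^2 = 0.013171
Suspect sample variance s_c^2 = 0.029695
Pooled variance = ((n_s-1)*s_s^2 + (n_c-1)*s_c^2) / (n_s + n_c - 2) = 0.020798
Pooled SD = sqrt(0.020798) = 0.144215
Mean difference = -0.100714
|d| = |-0.100714| / 0.144215 = 0.698

0.698


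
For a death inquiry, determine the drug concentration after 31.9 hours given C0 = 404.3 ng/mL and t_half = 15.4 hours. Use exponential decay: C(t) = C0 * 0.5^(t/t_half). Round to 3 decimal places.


Drug concentration decay:
Number of half-lives = t / t_half = 31.9 / 15.4 = 2.071429
Decay factor = 0.5^2.071429 = 0.23792372
C(t) = 404.3 * 0.23792372 = 96.193 ng/mL

96.193


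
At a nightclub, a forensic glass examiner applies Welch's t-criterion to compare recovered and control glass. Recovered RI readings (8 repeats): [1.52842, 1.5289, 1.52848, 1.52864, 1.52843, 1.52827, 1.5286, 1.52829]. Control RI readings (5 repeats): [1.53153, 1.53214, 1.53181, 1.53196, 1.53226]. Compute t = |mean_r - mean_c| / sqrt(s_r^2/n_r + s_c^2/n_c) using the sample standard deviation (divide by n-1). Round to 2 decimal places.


Welch's t-criterion for glass RI comparison:
Recovered mean = sum / n_r = 12.22803 / 8 = 1.5285038
Control mean = sum / n_c = 7.6597 / 5 = 1.53194
Recovered sample variance s_r^2 = 4.25982e-08
Control sample variance s_c^2 = 8.195e-08
Welch SE (unpooled) = sqrt(s_r^2/n_r + s_c^2/n_c) = sqrt(5.32478e-09 + 1.639e-08) = sqrt(2.17148e-08) = 0.000147359
|mean_r - mean_c| = 0.00343625
t = 0.00343625 / 0.000147359 = 23.32

23.32


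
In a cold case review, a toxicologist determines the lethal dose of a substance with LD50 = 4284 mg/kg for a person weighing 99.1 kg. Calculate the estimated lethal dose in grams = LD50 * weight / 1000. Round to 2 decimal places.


Lethal dose calculation:
Lethal dose = LD50 * body_weight / 1000
= 4284 * 99.1 / 1000
= 424544.4 / 1000
= 424.54 g

424.54


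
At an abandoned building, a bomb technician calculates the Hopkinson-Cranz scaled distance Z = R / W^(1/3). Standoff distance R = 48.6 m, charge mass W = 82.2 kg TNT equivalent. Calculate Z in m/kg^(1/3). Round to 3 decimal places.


Scaled distance calculation:
W^(1/3) = 82.2^(1/3) = 4.348011
Z = R / W^(1/3) = 48.6 / 4.348011
Z = 11.178 m/kg^(1/3)

11.178


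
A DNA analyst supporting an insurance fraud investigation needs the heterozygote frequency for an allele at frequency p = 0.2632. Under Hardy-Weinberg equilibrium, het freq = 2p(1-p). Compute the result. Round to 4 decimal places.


Hardy-Weinberg heterozygote frequency:
q = 1 - p = 1 - 0.2632 = 0.7368
2pq = 2 * 0.2632 * 0.7368 = 0.3879

0.3879


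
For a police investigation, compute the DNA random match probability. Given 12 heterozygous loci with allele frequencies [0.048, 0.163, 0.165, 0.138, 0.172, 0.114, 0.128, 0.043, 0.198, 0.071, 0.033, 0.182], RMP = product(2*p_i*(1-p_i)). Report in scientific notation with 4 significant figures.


Computing RMP for 12 loci:
Locus 1: 2 * 0.048 * 0.952 = 0.091392
Locus 2: 2 * 0.163 * 0.837 = 0.272862
Locus 3: 2 * 0.165 * 0.835 = 0.27555
Locus 4: 2 * 0.138 * 0.862 = 0.237912
Locus 5: 2 * 0.172 * 0.828 = 0.284832
Locus 6: 2 * 0.114 * 0.886 = 0.202008
Locus 7: 2 * 0.128 * 0.872 = 0.223232
Locus 8: 2 * 0.043 * 0.957 = 0.082302
Locus 9: 2 * 0.198 * 0.802 = 0.317592
Locus 10: 2 * 0.071 * 0.929 = 0.131918
Locus 11: 2 * 0.033 * 0.967 = 0.063822
Locus 12: 2 * 0.182 * 0.818 = 0.297752
RMP = 1.376e-09

1.376e-09


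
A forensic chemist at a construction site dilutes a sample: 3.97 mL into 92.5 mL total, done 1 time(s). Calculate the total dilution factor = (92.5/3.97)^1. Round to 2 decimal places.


Dilution factor calculation:
Single dilution = V_total / V_sample = 92.5 / 3.97 ≈ 23.299748
Number of dilutions = 1
Total DF = (92.5 / 3.97)^1 (full precision, rounded at the end) = 23.30

23.30


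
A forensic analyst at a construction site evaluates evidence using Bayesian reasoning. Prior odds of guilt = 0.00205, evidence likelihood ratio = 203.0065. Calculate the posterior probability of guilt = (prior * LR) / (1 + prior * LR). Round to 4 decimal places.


Bayesian evidence evaluation:
Posterior odds = prior_odds * LR = 0.00205 * 203.0065 = 0.4161633
Posterior probability = posterior_odds / (1 + posterior_odds)
= 0.4161633 / (1 + 0.4161633)
= 0.4161633 / 1.4161633
= 0.2939

0.2939


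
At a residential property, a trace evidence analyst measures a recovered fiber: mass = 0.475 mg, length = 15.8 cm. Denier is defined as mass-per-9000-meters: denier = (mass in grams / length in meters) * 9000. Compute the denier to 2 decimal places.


Denier calculation:
Mass in grams = 0.475 mg / 1000 = 0.000475 g
Length in meters = 15.8 cm / 100 = 0.158 m
Linear density = mass / length = 0.000475 / 0.158 = 0.00300633 g/m
Denier = (g/m) * 9000 = 0.00300633 * 9000 = 27.06

27.06


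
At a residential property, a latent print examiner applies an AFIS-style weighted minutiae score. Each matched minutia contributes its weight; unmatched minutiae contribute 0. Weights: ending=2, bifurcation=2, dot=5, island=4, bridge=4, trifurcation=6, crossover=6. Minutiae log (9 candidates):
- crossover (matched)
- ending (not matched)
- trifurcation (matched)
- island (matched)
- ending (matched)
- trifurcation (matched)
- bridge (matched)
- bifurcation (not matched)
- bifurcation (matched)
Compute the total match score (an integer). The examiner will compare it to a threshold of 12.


Weighted minutiae match score:
  crossover: matched, +6 (running total 6)
  ending: not matched, +0
  trifurcation: matched, +6 (running total 12)
  island: matched, +4 (running total 16)
  ending: matched, +2 (running total 18)
  trifurcation: matched, +6 (running total 24)
  bridge: matched, +4 (running total 28)
  bifurcation: not matched, +0
  bifurcation: matched, +2 (running total 30)
Total score = 30
Threshold = 12; verdict = identification

30
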